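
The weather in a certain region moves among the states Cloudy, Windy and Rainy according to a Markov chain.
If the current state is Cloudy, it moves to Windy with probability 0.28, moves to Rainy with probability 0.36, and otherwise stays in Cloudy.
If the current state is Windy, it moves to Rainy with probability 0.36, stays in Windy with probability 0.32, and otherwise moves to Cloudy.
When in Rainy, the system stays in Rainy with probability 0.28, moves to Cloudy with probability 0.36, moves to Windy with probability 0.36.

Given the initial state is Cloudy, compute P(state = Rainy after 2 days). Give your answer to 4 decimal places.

0.3312

Sum over the intermediate state after 1 day:
P = P(Cloudy→Cloudy)·P(Cloudy→Rainy) + P(Cloudy→Windy)·P(Windy→Rainy) + P(Cloudy→Rainy)·P(Rainy→Rainy)
  = 0.36×0.36 + 0.28×0.36 + 0.36×0.28
  = 0.1296 + 0.1008 + 0.1008 = 0.3312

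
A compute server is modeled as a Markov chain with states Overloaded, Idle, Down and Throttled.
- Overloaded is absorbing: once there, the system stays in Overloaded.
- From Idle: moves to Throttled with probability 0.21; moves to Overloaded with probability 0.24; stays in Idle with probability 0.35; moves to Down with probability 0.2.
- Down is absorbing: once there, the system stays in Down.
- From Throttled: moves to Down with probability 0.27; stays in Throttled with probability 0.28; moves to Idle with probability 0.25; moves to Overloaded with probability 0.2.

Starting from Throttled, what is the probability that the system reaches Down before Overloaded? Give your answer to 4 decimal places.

Let h(s) be the probability of absorption at Down starting from transient state s. Then h(Down) = 1 and h(Overloaded) = 0. By first-step analysis:
h(Idle) = 0.24·0 + 0.35·h(Idle) + 0.2·1 + 0.21·h(Throttled)
h(Throttled) = 0.2·0 + 0.25·h(Idle) + 0.27·1 + 0.28·h(Throttled)
Solving: h(Idle) = 0.4830, h(Throttled) = 0.5427.
Starting from Throttled, the probability is 0.5427.

0.5427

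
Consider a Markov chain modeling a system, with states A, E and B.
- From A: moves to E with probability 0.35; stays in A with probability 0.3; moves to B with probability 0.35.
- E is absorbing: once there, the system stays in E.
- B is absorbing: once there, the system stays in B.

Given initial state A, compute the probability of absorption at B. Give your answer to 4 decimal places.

0.5000

Let h(s) be the probability of absorption at B starting from transient state s. Then h(B) = 1 and h(E) = 0. By first-step analysis:
h(A) = 0.3·h(A) + 0.35·0 + 0.35·1
Solving: h(A) = 0.5000.
Starting from A, the probability is 0.5000.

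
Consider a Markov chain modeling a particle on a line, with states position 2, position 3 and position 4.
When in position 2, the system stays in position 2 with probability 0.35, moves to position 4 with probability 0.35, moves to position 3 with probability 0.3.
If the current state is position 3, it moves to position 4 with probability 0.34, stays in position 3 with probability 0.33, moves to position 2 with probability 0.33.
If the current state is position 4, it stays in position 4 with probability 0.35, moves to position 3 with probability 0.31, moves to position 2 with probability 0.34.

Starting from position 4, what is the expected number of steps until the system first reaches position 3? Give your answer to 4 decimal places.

Let t(s) be the expected number of steps to first reach position 3 from state s, with t(position 3) = 0. Conditioning on the first step:
t(position 2) = 1 + 0.35·t(position 2) + 0.35·t(position 4)
t(position 4) = 1 + 0.34·t(position 2) + 0.35·t(position 4)
Solving: t(position 2) = 3.2949, t(position 4) = 3.2619.
Expected steps from position 4 to position 3: 3.2619.

3.2619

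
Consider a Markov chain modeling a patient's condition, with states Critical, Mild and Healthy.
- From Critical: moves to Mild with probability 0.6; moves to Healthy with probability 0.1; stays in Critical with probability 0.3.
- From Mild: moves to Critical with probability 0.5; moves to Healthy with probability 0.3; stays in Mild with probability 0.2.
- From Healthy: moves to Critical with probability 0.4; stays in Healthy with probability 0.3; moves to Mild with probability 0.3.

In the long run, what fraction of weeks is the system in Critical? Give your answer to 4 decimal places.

Let the stationary distribution be π with π = πP and π_1 + π_2 + π_3 = 1.
π_1 = 0.3·π_1 + 0.5·π_2 + 0.4·π_3
π_2 = 0.6·π_1 + 0.2·π_2 + 0.3·π_3
Solving with the normalization constraint gives π = (0.3983, 0.3814, 0.2203).
So the stationary probability of Critical is 0.3983.

0.3983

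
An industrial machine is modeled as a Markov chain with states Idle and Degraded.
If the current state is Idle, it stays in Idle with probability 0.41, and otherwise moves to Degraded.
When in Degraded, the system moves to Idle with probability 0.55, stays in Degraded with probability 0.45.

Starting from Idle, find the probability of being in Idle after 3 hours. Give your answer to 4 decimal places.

Propagate the distribution vector 3 hours from Idle.
After 0 hours: (1.0000, 0.0000)
After 1 hour: (0.4100, 0.5900)
After 2 hours: (0.4926, 0.5074)
After 3 hours: (0.4810, 0.5190)
P(in Idle after 3 hours) = 0.4810

0.4810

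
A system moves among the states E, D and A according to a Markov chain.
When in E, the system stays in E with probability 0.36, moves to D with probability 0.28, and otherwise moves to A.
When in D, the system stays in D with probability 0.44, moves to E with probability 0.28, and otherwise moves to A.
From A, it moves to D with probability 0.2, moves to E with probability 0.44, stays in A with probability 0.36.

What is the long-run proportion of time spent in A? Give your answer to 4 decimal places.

Let the stationary distribution be π with π = πP and π_1 + π_2 + π_3 = 1.
π_1 = 0.36·π_1 + 0.28·π_2 + 0.44·π_3
π_2 = 0.28·π_1 + 0.44·π_2 + 0.2·π_3
Solving with the normalization constraint gives π = (0.3628, 0.3013, 0.3359).
So the stationary probability of A is 0.3359.

0.3359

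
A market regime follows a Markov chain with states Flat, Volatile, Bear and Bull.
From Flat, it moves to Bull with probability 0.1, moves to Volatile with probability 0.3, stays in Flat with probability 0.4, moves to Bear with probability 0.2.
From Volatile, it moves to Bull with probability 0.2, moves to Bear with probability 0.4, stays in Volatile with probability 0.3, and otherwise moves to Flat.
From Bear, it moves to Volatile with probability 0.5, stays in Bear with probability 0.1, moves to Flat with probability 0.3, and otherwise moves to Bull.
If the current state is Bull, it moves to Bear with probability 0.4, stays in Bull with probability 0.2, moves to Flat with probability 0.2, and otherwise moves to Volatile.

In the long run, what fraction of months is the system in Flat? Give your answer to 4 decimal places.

0.2414

Let the stationary distribution be π with π = πP and π_1 + π_2 + π_3 + π_4 = 1.
π_1 = 0.4·π_1 + 0.1·π_2 + 0.3·π_3 + 0.2·π_4
π_2 = 0.3·π_1 + 0.3·π_2 + 0.5·π_3 + 0.2·π_4
π_3 = 0.2·π_1 + 0.4·π_2 + 0.1·π_3 + 0.4·π_4
Solving with the normalization constraint gives π = (0.2414, 0.3392, 0.2706, 0.1488).
So the stationary probability of Flat is 0.2414.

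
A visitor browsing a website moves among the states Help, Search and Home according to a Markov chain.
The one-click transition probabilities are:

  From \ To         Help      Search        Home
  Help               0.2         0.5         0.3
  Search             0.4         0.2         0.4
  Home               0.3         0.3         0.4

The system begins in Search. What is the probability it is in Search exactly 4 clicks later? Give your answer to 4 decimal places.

0.3296

Propagate the distribution vector 4 clicks from Search.
After 0 clicks: (0.0000, 1.0000, 0.0000)
After 1 click: (0.4000, 0.2000, 0.4000)
After 2 clicks: (0.2800, 0.3600, 0.3600)
After 3 clicks: (0.3080, 0.3200, 0.3720)
After 4 clicks: (0.3012, 0.3296, 0.3692)
P(in Search after 4 clicks) = 0.3296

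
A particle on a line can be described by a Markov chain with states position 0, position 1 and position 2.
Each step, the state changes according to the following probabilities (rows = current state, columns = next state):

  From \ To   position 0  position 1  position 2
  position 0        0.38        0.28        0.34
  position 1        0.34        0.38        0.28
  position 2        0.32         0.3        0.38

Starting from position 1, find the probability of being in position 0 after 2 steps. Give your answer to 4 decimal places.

0.3480

Sum over the intermediate state after 1 step:
P = P(position 1→position 0)·P(position 0→position 0) + P(position 1→position 1)·P(position 1→position 0) + P(position 1→position 2)·P(position 2→position 0)
  = 0.34×0.38 + 0.38×0.34 + 0.28×0.32
  = 0.1292 + 0.1292 + 0.0896 = 0.3480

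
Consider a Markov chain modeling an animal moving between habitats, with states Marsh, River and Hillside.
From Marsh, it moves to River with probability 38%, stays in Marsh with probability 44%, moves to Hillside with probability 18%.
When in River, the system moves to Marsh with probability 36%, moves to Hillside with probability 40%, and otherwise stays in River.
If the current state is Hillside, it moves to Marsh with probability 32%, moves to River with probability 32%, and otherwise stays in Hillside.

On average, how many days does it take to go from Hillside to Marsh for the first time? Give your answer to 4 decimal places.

3.0134

Let t(s) be the expected number of days to first reach Marsh from state s, with t(Marsh) = 0. Conditioning on the first day:
t(River) = 1 + 0.24·t(River) + 0.4·t(Hillside)
t(Hillside) = 1 + 0.32·t(River) + 0.36·t(Hillside)
Solving: t(River) = 2.9018, t(Hillside) = 3.0134.
Expected days from Hillside to Marsh: 3.0134.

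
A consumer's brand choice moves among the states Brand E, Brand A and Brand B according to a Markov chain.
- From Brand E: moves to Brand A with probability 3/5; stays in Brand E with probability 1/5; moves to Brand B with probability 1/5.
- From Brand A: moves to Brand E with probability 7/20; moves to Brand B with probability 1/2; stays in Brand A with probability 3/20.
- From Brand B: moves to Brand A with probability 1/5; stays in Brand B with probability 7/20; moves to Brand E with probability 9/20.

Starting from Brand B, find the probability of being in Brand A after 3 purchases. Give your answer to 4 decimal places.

0.3085

Propagate the distribution vector 3 purchases from Brand B.
After 0 purchases: (0.0000, 0.0000, 1.0000)
After 1 purchase: (0.4500, 0.2000, 0.3500)
After 2 purchases: (0.3175, 0.3700, 0.3125)
After 3 purchases: (0.3336, 0.3085, 0.3579)
P(in Brand A after 3 purchases) = 0.3085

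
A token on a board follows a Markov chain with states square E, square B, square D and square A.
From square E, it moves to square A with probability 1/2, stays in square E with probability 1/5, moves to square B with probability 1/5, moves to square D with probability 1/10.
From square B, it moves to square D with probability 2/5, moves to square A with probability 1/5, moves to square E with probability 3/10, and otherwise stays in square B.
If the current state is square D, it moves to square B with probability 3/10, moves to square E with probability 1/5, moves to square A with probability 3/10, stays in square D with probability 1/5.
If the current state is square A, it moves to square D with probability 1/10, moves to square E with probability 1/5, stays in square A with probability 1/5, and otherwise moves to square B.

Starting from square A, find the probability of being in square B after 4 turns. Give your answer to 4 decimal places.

0.2810

Propagate the distribution vector 4 turns from square A.
After 0 turns: (0.0000, 0.0000, 0.0000, 1.0000)
After 1 turn: (0.2000, 0.5000, 0.1000, 0.2000)
After 2 turns: (0.2500, 0.2200, 0.2600, 0.2700)
After 3 turns: (0.2220, 0.2850, 0.1920, 0.3010)
After 4 turns: (0.2285, 0.2810, 0.2047, 0.2858)
P(in square B after 4 turns) = 0.2810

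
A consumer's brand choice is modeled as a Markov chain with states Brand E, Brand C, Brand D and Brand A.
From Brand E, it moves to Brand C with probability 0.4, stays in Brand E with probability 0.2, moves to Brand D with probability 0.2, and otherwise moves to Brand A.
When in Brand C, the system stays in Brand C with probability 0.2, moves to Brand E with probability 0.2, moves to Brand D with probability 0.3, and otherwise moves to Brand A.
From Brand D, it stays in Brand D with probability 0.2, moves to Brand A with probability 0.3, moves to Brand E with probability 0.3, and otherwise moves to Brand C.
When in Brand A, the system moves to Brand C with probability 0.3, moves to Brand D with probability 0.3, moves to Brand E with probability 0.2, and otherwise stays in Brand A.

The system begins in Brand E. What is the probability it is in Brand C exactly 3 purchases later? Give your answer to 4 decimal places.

Propagate the distribution vector 3 purchases from Brand E.
After 0 purchases: (1.0000, 0.0000, 0.0000, 0.0000)
After 1 purchase: (0.2000, 0.4000, 0.2000, 0.2000)
After 2 purchases: (0.2200, 0.2600, 0.2600, 0.2600)
After 3 purchases: (0.2260, 0.2700, 0.2520, 0.2520)
P(in Brand C after 3 purchases) = 0.2700

0.2700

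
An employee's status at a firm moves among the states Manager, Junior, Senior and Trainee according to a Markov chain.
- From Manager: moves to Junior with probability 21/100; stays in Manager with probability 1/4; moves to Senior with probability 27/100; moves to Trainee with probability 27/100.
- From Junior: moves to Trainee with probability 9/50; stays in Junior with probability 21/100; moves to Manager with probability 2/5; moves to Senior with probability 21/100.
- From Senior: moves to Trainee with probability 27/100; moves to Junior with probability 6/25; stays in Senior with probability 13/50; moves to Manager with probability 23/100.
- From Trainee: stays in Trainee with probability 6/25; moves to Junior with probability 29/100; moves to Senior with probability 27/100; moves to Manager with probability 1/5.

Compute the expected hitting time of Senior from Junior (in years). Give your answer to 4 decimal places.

4.1352

Let t(s) be the expected number of years to first reach Senior from state s, with t(Senior) = 0. Conditioning on the first year:
t(Manager) = 1 + 0.25·t(Manager) + 0.21·t(Junior) + 0.27·t(Trainee)
t(Junior) = 1 + 0.4·t(Manager) + 0.21·t(Junior) + 0.18·t(Trainee)
t(Trainee) = 1 + 0.2·t(Manager) + 0.29·t(Junior) + 0.24·t(Trainee)
Solving: t(Manager) = 3.9026, t(Junior) = 4.1352, t(Trainee) = 3.9207.
Expected years from Junior to Senior: 4.1352.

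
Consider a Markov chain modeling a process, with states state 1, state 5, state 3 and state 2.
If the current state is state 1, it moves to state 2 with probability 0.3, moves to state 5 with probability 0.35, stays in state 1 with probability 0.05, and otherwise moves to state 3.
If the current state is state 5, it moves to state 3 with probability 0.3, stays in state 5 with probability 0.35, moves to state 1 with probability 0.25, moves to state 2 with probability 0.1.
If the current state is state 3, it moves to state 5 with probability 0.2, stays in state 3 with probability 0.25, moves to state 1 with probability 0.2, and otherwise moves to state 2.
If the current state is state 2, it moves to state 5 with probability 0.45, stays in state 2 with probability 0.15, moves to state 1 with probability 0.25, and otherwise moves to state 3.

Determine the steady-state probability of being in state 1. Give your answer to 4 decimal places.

Let the stationary distribution be π with π = πP and π_1 + π_2 + π_3 + π_4 = 1.
π_1 = 0.05·π_1 + 0.25·π_2 + 0.2·π_3 + 0.25·π_4
π_2 = 0.35·π_1 + 0.35·π_2 + 0.2·π_3 + 0.45·π_4
π_3 = 0.3·π_1 + 0.3·π_2 + 0.25·π_3 + 0.15·π_4
Solving with the normalization constraint gives π = (0.1977, 0.3331, 0.2551, 0.2140).
So the stationary probability of state 1 is 0.1977.

0.1977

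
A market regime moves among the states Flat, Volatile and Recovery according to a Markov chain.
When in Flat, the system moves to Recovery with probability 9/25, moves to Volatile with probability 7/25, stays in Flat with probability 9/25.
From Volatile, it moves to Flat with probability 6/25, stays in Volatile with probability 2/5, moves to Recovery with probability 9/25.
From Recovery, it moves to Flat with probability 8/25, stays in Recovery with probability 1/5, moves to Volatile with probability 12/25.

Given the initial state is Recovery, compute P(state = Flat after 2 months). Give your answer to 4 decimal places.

Sum over the intermediate state after 1 month:
P = P(Recovery→Flat)·P(Flat→Flat) + P(Recovery→Volatile)·P(Volatile→Flat) + P(Recovery→Recovery)·P(Recovery→Flat)
  = 0.32×0.36 + 0.48×0.24 + 0.2×0.32
  = 0.1152 + 0.1152 + 0.0640 = 0.2944

0.2944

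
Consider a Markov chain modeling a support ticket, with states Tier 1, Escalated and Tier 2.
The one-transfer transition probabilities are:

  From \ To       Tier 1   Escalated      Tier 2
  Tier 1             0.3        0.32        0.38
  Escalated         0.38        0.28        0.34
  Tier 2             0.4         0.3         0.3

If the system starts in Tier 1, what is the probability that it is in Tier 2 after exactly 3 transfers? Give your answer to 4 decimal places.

0.3411

Propagate the distribution vector 3 transfers from Tier 1.
After 0 transfers: (1.0000, 0.0000, 0.0000)
After 1 transfer: (0.3000, 0.3200, 0.3800)
After 2 transfers: (0.3636, 0.2996, 0.3368)
After 3 transfers: (0.3576, 0.3013, 0.3411)
P(in Tier 2 after 3 transfers) = 0.3411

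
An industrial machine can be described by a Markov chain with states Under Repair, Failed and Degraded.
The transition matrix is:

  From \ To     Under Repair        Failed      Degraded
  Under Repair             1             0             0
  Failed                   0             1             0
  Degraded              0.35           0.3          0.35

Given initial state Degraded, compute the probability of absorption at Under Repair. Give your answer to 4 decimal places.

Let h(s) be the probability of absorption at Under Repair starting from transient state s. Then h(Under Repair) = 1 and h(Failed) = 0. By first-step analysis:
h(Degraded) = 0.35·1 + 0.3·0 + 0.35·h(Degraded)
Solving: h(Degraded) = 0.5385.
Starting from Degraded, the probability is 0.5385.

0.5385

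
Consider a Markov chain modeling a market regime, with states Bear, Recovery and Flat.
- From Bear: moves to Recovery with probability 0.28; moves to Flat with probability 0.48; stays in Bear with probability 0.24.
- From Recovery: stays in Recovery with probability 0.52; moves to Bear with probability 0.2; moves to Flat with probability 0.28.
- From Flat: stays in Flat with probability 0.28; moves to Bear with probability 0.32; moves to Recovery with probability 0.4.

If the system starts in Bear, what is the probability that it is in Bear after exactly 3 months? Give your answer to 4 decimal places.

Propagate the distribution vector 3 months from Bear.
After 0 months: (1.0000, 0.0000, 0.0000)
After 1 month: (0.2400, 0.2800, 0.4800)
After 2 months: (0.2672, 0.4048, 0.3280)
After 3 months: (0.2500, 0.4165, 0.3334)
P(in Bear after 3 months) = 0.2500

0.2500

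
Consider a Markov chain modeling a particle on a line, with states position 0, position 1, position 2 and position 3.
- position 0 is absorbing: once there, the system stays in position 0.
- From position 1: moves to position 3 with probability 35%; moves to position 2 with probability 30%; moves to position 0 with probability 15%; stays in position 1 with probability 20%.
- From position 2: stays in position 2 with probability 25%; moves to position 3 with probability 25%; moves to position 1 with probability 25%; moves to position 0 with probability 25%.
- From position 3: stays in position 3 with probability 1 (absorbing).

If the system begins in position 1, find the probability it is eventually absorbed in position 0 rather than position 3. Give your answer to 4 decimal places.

Let h(s) be the probability of absorption at position 0 starting from transient state s. Then h(position 0) = 1 and h(position 3) = 0. By first-step analysis:
h(position 1) = 0.15·1 + 0.2·h(position 1) + 0.3·h(position 2) + 0.35·0
h(position 2) = 0.25·1 + 0.25·h(position 1) + 0.25·h(position 2) + 0.25·0
Solving: h(position 1) = 0.3571, h(position 2) = 0.4524.
Starting from position 1, the probability is 0.3571.

0.3571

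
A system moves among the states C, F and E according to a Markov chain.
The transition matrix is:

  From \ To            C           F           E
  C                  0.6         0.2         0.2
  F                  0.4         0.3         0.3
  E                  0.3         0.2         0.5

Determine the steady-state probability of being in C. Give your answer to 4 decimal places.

Let the stationary distribution be π with π = πP and π_1 + π_2 + π_3 = 1.
π_1 = 0.6·π_1 + 0.4·π_2 + 0.3·π_3
π_2 = 0.2·π_1 + 0.3·π_2 + 0.2·π_3
Solving with the normalization constraint gives π = (0.4603, 0.2222, 0.3175).
So the stationary probability of C is 0.4603.

0.4603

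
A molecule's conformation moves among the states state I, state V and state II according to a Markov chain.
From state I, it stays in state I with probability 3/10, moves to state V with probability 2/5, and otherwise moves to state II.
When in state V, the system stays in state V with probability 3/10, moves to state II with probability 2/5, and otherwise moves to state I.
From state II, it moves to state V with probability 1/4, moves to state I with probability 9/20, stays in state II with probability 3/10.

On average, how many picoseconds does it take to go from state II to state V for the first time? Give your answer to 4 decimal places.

Let t(s) be the expected number of picoseconds to first reach state V from state s, with t(state V) = 0. Conditioning on the first picosecond:
t(state I) = 1 + 0.3·t(state I) + 0.3·t(state II)
t(state II) = 1 + 0.45·t(state I) + 0.3·t(state II)
Solving: t(state I) = 2.8169, t(state II) = 3.2394.
Expected picoseconds from state II to state V: 3.2394.

3.2394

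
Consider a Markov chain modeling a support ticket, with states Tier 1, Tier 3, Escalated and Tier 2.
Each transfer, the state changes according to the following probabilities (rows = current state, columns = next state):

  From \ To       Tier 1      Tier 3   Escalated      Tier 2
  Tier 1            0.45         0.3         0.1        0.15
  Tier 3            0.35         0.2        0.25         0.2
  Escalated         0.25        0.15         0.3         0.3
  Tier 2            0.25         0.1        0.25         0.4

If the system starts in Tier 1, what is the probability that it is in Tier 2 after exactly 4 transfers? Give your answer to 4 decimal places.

0.2518

Propagate the distribution vector 4 transfers from Tier 1.
After 0 transfers: (1.0000, 0.0000, 0.0000, 0.0000)
After 1 transfer: (0.4500, 0.3000, 0.1000, 0.1500)
After 2 transfers: (0.3700, 0.2250, 0.1875, 0.2175)
After 3 transfers: (0.3465, 0.2059, 0.2039, 0.2438)
After 4 transfers: (0.3399, 0.2001, 0.2082, 0.2518)
P(in Tier 2 after 4 transfers) = 0.2518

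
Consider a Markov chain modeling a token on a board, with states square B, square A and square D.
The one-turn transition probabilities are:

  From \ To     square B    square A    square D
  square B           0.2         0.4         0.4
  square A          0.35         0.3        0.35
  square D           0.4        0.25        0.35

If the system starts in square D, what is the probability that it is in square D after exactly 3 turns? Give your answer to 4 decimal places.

Propagate the distribution vector 3 turns from square D.
After 0 turns: (0.0000, 0.0000, 1.0000)
After 1 turn: (0.4000, 0.2500, 0.3500)
After 2 turns: (0.3075, 0.3225, 0.3700)
After 3 turns: (0.3224, 0.3123, 0.3654)
P(in square D after 3 turns) = 0.3654

0.3654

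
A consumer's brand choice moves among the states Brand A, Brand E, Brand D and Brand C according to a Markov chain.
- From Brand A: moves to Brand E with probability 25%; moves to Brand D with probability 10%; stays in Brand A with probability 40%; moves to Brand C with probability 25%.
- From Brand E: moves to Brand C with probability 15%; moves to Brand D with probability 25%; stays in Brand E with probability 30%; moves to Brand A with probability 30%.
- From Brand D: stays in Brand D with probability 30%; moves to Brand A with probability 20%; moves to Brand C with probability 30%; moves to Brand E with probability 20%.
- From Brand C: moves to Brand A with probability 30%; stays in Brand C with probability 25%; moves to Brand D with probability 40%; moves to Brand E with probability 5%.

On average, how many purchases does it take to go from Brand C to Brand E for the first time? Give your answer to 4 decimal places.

Let t(s) be the expected number of purchases to first reach Brand E from state s, with t(Brand E) = 0. Conditioning on the first purchase:
t(Brand A) = 1 + 0.4·t(Brand A) + 0.1·t(Brand D) + 0.25·t(Brand C)
t(Brand D) = 1 + 0.2·t(Brand A) + 0.3·t(Brand D) + 0.3·t(Brand C)
t(Brand C) = 1 + 0.3·t(Brand A) + 0.4·t(Brand D) + 0.25·t(Brand C)
Solving: t(Brand A) = 5.3584, t(Brand D) = 5.7679, t(Brand C) = 6.5529.
Expected purchases from Brand C to Brand E: 6.5529.

6.5529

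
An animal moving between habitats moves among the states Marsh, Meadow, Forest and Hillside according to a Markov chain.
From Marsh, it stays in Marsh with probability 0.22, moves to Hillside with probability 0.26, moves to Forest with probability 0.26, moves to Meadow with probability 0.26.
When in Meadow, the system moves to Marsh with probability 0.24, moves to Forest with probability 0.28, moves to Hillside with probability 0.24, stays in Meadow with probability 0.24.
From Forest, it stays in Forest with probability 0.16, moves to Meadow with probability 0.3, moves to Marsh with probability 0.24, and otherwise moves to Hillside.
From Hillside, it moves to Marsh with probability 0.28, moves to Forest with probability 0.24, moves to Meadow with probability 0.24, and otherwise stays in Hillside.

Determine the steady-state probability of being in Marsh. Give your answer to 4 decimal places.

0.2455

Let the stationary distribution be π with π = πP and π_1 + π_2 + π_3 + π_4 = 1.
π_1 = 0.22·π_1 + 0.24·π_2 + 0.24·π_3 + 0.28·π_4
π_2 = 0.26·π_1 + 0.24·π_2 + 0.3·π_3 + 0.24·π_4
π_3 = 0.26·π_1 + 0.28·π_2 + 0.16·π_3 + 0.24·π_4
Solving with the normalization constraint gives π = (0.2455, 0.2591, 0.2364, 0.2591).
So the stationary probability of Marsh is 0.2455.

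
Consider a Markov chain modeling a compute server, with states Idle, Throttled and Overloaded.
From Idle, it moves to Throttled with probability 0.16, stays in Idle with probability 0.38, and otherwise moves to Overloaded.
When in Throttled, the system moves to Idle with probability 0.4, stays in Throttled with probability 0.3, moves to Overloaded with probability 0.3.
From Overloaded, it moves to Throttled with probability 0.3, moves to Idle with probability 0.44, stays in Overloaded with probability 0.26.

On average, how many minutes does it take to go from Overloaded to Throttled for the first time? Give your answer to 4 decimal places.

Let t(s) be the expected number of minutes to first reach Throttled from state s, with t(Throttled) = 0. Conditioning on the first minute:
t(Idle) = 1 + 0.38·t(Idle) + 0.46·t(Overloaded)
t(Overloaded) = 1 + 0.44·t(Idle) + 0.26·t(Overloaded)
Solving: t(Idle) = 4.6802, t(Overloaded) = 4.1342.
Expected minutes from Overloaded to Throttled: 4.1342.

4.1342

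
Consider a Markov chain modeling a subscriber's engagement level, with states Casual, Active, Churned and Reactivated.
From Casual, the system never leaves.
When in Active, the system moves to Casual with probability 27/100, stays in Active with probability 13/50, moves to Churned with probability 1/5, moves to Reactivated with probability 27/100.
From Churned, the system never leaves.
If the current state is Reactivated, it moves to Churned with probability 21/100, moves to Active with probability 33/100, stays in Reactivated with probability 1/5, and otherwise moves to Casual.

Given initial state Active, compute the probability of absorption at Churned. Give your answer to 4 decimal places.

Let h(s) be the probability of absorption at Churned starting from transient state s. Then h(Churned) = 1 and h(Casual) = 0. By first-step analysis:
h(Active) = 0.27·0 + 0.26·h(Active) + 0.2·1 + 0.27·h(Reactivated)
h(Reactivated) = 0.26·0 + 0.33·h(Active) + 0.21·1 + 0.2·h(Reactivated)
Solving: h(Active) = 0.4309, h(Reactivated) = 0.4402.
Starting from Active, the probability is 0.4309.

0.4309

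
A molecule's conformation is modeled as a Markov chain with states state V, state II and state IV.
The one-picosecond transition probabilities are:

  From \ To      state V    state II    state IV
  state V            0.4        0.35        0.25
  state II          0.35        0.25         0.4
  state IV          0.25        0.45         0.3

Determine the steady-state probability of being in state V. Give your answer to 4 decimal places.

0.3350

Let the stationary distribution be π with π = πP and π_1 + π_2 + π_3 = 1.
π_1 = 0.4·π_1 + 0.35·π_2 + 0.25·π_3
π_2 = 0.35·π_1 + 0.25·π_2 + 0.45·π_3
Solving with the normalization constraint gives π = (0.3350, 0.3471, 0.3180).
So the stationary probability of state V is 0.3350.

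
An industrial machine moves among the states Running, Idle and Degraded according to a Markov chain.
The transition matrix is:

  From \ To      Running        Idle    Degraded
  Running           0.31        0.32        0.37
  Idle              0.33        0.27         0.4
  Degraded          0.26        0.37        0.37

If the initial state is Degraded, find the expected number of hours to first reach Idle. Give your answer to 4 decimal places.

2.8065

Let t(s) be the expected number of hours to first reach Idle from state s, with t(Idle) = 0. Conditioning on the first hour:
t(Running) = 1 + 0.31·t(Running) + 0.37·t(Degraded)
t(Degraded) = 1 + 0.26·t(Running) + 0.37·t(Degraded)
Solving: t(Running) = 2.9542, t(Degraded) = 2.8065.
Expected hours from Degraded to Idle: 2.8065.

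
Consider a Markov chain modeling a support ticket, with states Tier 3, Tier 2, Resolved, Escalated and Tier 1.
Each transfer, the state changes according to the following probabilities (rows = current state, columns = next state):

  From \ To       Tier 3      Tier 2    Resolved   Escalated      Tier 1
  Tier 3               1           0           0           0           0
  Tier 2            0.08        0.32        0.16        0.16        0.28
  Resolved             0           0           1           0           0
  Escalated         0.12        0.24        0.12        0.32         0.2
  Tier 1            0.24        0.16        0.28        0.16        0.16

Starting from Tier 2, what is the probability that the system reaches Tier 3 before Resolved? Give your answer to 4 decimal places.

0.4097

Let h(s) be the probability of absorption at Tier 3 starting from transient state s. Then h(Tier 3) = 1 and h(Resolved) = 0. By first-step analysis:
h(Tier 2) = 0.08·1 + 0.32·h(Tier 2) + 0.16·0 + 0.16·h(Escalated) + 0.28·h(Tier 1)
h(Escalated) = 0.12·1 + 0.24·h(Tier 2) + 0.12·0 + 0.32·h(Escalated) + 0.2·h(Tier 1)
h(Tier 1) = 0.24·1 + 0.16·h(Tier 2) + 0.28·0 + 0.16·h(Escalated) + 0.16·h(Tier 1)
Solving: h(Tier 2) = 0.4097, h(Escalated) = 0.4535, h(Tier 1) = 0.4501.
Starting from Tier 2, the probability is 0.4097.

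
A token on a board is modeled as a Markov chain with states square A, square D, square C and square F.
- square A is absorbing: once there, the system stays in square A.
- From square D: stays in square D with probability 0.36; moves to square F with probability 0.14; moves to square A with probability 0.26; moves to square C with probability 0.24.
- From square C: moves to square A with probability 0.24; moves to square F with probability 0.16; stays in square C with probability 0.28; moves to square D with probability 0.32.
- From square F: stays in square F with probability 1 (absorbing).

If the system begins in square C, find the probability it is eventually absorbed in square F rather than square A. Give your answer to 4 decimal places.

0.3833

Let h(s) be the probability of absorption at square F starting from transient state s. Then h(square F) = 1 and h(square A) = 0. By first-step analysis:
h(square D) = 0.26·0 + 0.36·h(square D) + 0.24·h(square C) + 0.14·1
h(square C) = 0.24·0 + 0.32·h(square D) + 0.28·h(square C) + 0.16·1
Solving: h(square D) = 0.3625, h(square C) = 0.3833.
Starting from square C, the probability is 0.3833.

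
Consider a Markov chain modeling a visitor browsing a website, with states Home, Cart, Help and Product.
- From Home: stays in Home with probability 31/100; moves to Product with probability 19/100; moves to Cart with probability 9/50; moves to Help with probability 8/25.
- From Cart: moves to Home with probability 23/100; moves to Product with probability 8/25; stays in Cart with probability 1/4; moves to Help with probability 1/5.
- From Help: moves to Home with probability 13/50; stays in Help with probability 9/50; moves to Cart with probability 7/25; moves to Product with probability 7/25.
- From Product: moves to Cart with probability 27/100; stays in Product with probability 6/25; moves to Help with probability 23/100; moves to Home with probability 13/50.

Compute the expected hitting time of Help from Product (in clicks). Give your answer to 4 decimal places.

Let t(s) be the expected number of clicks to first reach Help from state s, with t(Help) = 0. Conditioning on the first click:
t(Home) = 1 + 0.31·t(Home) + 0.18·t(Cart) + 0.19·t(Product)
t(Cart) = 1 + 0.23·t(Home) + 0.25·t(Cart) + 0.32·t(Product)
t(Product) = 1 + 0.26·t(Home) + 0.27·t(Cart) + 0.24·t(Product)
Solving: t(Home) = 3.6570, t(Cart) = 4.1842, t(Product) = 4.0534.
Expected clicks from Product to Help: 4.0534.

4.0534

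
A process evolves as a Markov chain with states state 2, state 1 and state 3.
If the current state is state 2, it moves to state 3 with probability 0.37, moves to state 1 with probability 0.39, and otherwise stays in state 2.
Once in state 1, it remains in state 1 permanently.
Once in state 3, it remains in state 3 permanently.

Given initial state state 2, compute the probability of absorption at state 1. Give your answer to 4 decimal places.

0.5132

Let h(s) be the probability of absorption at state 1 starting from transient state s. Then h(state 1) = 1 and h(state 3) = 0. By first-step analysis:
h(state 2) = 0.24·h(state 2) + 0.39·1 + 0.37·0
Solving: h(state 2) = 0.5132.
Starting from state 2, the probability is 0.5132.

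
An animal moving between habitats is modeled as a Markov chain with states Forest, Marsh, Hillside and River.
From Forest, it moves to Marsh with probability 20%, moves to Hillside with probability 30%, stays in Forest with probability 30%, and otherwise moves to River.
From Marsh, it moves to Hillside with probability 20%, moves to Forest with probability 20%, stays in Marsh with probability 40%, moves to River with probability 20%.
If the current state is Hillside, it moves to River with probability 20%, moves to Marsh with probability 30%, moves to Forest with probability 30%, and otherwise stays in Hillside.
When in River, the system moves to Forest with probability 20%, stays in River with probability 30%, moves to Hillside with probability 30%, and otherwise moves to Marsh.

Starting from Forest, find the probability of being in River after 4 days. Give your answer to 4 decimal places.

0.2222

Propagate the distribution vector 4 days from Forest.
After 0 days: (1.0000, 0.0000, 0.0000, 0.0000)
After 1 day: (0.3000, 0.2000, 0.3000, 0.2000)
After 2 days: (0.2600, 0.2700, 0.2500, 0.2200)
After 3 days: (0.2510, 0.2790, 0.2480, 0.2220)
After 4 days: (0.2499, 0.2806, 0.2473, 0.2222)
P(in River after 4 days) = 0.2222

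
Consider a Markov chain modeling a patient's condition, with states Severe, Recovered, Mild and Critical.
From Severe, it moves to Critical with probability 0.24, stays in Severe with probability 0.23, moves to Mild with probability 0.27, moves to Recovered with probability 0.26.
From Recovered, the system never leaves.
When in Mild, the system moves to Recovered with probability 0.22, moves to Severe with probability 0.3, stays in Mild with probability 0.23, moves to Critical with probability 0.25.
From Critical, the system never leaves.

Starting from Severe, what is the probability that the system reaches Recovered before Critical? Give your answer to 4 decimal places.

Let h(s) be the probability of absorption at Recovered starting from transient state s. Then h(Recovered) = 1 and h(Critical) = 0. By first-step analysis:
h(Severe) = 0.23·h(Severe) + 0.26·1 + 0.27·h(Mild) + 0.24·0
h(Mild) = 0.3·h(Severe) + 0.22·1 + 0.23·h(Mild) + 0.25·0
Solving: h(Severe) = 0.5071, h(Mild) = 0.4833.
Starting from Severe, the probability is 0.5071.

0.5071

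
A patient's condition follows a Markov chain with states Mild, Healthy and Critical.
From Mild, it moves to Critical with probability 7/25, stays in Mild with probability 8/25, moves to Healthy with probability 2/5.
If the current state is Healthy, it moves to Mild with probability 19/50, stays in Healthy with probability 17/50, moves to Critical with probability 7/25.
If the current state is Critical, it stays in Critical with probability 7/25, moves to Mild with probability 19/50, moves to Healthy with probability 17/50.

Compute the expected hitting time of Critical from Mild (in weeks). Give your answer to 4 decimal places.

3.5714

Let t(s) be the expected number of weeks to first reach Critical from state s, with t(Critical) = 0. Conditioning on the first week:
t(Mild) = 1 + 0.32·t(Mild) + 0.4·t(Healthy)
t(Healthy) = 1 + 0.38·t(Mild) + 0.34·t(Healthy)
Solving: t(Mild) = 3.5714, t(Healthy) = 3.5714.
Expected weeks from Mild to Critical: 3.5714.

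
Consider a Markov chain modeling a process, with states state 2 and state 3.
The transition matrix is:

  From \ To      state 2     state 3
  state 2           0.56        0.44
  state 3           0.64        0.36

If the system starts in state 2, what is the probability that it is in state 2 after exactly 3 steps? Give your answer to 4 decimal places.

0.5924

Propagate the distribution vector 3 steps from state 2.
After 0 steps: (1.0000, 0.0000)
After 1 step: (0.5600, 0.4400)
After 2 steps: (0.5952, 0.4048)
After 3 steps: (0.5924, 0.4076)
P(in state 2 after 3 steps) = 0.5924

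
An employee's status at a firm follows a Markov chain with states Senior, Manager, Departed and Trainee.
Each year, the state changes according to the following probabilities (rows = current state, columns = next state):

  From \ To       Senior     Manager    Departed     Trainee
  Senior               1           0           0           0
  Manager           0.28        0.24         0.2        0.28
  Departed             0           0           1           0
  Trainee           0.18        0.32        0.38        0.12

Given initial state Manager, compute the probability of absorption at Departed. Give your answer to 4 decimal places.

0.4876

Let h(s) be the probability of absorption at Departed starting from transient state s. Then h(Departed) = 1 and h(Senior) = 0. By first-step analysis:
h(Manager) = 0.28·0 + 0.24·h(Manager) + 0.2·1 + 0.28·h(Trainee)
h(Trainee) = 0.18·0 + 0.32·h(Manager) + 0.38·1 + 0.12·h(Trainee)
Solving: h(Manager) = 0.4876, h(Trainee) = 0.6091.
Starting from Manager, the probability is 0.4876.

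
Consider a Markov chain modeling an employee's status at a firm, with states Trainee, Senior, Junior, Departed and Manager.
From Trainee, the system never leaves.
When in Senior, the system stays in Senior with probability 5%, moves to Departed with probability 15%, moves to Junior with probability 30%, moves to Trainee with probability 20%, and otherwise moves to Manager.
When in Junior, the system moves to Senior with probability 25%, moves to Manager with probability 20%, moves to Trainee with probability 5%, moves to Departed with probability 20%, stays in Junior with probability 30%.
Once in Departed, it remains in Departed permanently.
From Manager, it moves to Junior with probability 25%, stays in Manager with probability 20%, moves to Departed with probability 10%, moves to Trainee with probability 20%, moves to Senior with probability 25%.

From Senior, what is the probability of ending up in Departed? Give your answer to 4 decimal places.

Let h(s) be the probability of absorption at Departed starting from transient state s. Then h(Departed) = 1 and h(Trainee) = 0. By first-step analysis:
h(Senior) = 0.2·0 + 0.05·h(Senior) + 0.3·h(Junior) + 0.15·1 + 0.3·h(Manager)
h(Junior) = 0.05·0 + 0.25·h(Senior) + 0.3·h(Junior) + 0.2·1 + 0.2·h(Manager)
h(Manager) = 0.2·0 + 0.25·h(Senior) + 0.25·h(Junior) + 0.1·1 + 0.2·h(Manager)
Solving: h(Senior) = 0.4922, h(Junior) = 0.5942, h(Manager) = 0.4645.
Starting from Senior, the probability is 0.4922.

0.4922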